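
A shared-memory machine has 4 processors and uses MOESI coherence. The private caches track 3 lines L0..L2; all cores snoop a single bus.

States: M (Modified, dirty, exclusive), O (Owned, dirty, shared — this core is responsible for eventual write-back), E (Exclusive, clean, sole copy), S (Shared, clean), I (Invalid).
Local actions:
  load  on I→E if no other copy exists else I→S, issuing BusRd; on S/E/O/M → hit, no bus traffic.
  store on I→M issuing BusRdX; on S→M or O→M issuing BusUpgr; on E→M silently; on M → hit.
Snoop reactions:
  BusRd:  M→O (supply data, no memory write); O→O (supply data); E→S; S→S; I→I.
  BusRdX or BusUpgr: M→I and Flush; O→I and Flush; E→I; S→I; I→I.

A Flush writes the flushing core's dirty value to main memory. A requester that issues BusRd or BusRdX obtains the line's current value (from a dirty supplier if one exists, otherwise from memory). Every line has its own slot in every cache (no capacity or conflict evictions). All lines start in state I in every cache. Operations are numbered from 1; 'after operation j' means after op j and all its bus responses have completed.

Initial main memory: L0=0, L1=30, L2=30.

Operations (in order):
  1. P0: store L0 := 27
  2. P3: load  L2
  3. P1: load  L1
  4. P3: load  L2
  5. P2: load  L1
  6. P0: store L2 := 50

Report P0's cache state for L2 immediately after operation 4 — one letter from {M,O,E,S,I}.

state = I

  op1 P0: store L0 := 27 → M/I/I/I on L0; bus BusRdX; mem=0
  op2 P3: load  L2 → I/I/I/E on L2; bus BusRd; mem=30
  op3 P1: load  L1 → I/E/I/I on L1; bus BusRd; mem=30
  op4 P3: load  L2 → I/I/I/E on L2; bus (none); mem=30
  op5 P2: load  L1 → I/S/S/I on L1; bus BusRd; mem=30
  op6 P0: store L2 := 50 → M/I/I/I on L2; bus BusRdX; mem=30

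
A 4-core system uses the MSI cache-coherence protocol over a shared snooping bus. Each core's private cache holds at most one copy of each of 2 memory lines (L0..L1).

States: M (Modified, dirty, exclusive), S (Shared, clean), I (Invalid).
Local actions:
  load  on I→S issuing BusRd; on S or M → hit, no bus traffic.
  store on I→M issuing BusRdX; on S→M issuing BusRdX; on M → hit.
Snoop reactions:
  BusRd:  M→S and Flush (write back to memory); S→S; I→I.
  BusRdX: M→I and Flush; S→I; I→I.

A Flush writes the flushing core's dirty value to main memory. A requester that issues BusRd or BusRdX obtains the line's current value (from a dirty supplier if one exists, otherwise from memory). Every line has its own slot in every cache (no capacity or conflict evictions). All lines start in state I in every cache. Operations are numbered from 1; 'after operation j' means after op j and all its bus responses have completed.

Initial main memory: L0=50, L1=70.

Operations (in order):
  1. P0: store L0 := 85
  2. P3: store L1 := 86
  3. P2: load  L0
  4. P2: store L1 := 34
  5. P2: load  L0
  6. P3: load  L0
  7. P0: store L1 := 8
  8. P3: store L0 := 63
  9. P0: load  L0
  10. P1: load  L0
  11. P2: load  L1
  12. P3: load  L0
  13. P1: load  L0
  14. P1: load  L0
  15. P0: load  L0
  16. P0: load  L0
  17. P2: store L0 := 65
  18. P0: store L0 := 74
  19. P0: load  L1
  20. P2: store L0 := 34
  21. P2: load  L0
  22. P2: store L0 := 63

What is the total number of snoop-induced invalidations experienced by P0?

step 1: P0: store L0 := 85  ⟶  MIII  (L0)  txn=BusRdX  M[L0]=50
step 2: P3: store L1 := 86  ⟶  IIIM  (L1)  txn=BusRdX  M[L1]=70
step 3: P2: load  L0  ⟶  SISI  (L0)  txn=BusRd+Flush  M[L0]=85
step 4: P2: store L1 := 34  ⟶  IIMI  (L1)  txn=BusRdX+Flush  M[L1]=86
step 5: P2: load  L0  ⟶  SISI  (L0)  txn=∅  M[L0]=85
step 6: P3: load  L0  ⟶  SISS  (L0)  txn=BusRd  M[L0]=85
step 7: P0: store L1 := 8  ⟶  MIII  (L1)  txn=BusRdX+Flush  M[L1]=34
step 8: P3: store L0 := 63  ⟶  IIIM  (L0)  txn=BusRdX  M[L0]=85
step 9: P0: load  L0  ⟶  SIIS  (L0)  txn=BusRd+Flush  M[L0]=63
step 10: P1: load  L0  ⟶  SSIS  (L0)  txn=BusRd  M[L0]=63
step 11: P2: load  L1  ⟶  SISI  (L1)  txn=BusRd+Flush  M[L1]=8
step 12: P3: load  L0  ⟶  SSIS  (L0)  txn=∅  M[L0]=63
step 13: P1: load  L0  ⟶  SSIS  (L0)  txn=∅  M[L0]=63
step 14: P1: load  L0  ⟶  SSIS  (L0)  txn=∅  M[L0]=63
step 15: P0: load  L0  ⟶  SSIS  (L0)  txn=∅  M[L0]=63
step 16: P0: load  L0  ⟶  SSIS  (L0)  txn=∅  M[L0]=63
step 17: P2: store L0 := 65  ⟶  IIMI  (L0)  txn=BusRdX  M[L0]=63
step 18: P0: store L0 := 74  ⟶  MIII  (L0)  txn=BusRdX+Flush  M[L0]=65
step 19: P0: load  L1  ⟶  SISI  (L1)  txn=∅  M[L1]=8
step 20: P2: store L0 := 34  ⟶  IIMI  (L0)  txn=BusRdX+Flush  M[L0]=74
step 21: P2: load  L0  ⟶  IIMI  (L0)  txn=∅  M[L0]=74
step 22: P2: store L0 := 63  ⟶  IIMI  (L0)  txn=∅  M[L0]=74

invalidations = 3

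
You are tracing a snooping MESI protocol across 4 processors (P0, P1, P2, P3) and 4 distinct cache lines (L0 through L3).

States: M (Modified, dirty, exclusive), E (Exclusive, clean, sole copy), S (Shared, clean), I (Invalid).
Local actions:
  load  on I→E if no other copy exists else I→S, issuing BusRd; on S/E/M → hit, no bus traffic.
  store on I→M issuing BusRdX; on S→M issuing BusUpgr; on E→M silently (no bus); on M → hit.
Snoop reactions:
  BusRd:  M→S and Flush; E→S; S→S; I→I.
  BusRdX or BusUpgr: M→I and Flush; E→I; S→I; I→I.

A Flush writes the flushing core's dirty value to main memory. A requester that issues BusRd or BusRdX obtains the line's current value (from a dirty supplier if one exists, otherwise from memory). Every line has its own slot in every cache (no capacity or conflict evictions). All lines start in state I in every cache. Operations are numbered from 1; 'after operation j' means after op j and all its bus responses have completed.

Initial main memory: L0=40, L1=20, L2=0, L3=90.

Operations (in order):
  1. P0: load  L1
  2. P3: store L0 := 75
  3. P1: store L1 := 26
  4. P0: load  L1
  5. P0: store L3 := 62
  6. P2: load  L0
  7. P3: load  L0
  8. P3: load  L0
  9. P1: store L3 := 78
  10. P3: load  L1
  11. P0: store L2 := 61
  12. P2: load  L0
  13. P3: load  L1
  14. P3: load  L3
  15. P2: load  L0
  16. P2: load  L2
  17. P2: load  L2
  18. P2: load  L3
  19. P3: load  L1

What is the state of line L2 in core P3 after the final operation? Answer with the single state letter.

state = I

1. P0: load  L1  bus=[BusRd]  L1: P0=E P1=I P2=I P3=I  mem[L1]=20
2. P3: store L0 := 75  bus=[BusRdX]  L0: P0=I P1=I P2=I P3=M  mem[L0]=40
3. P1: store L1 := 26  bus=[BusRdX]  L1: P0=I P1=M P2=I P3=I  mem[L1]=20
4. P0: load  L1  bus=[BusRd,Flush]  L1: P0=S P1=S P2=I P3=I  mem[L1]=26
5. P0: store L3 := 62  bus=[BusRdX]  L3: P0=M P1=I P2=I P3=I  mem[L3]=90
6. P2: load  L0  bus=[BusRd,Flush]  L0: P0=I P1=I P2=S P3=S  mem[L0]=75
7. P3: load  L0  bus=[-]  L0: P0=I P1=I P2=S P3=S  mem[L0]=75
8. P3: load  L0  bus=[-]  L0: P0=I P1=I P2=S P3=S  mem[L0]=75
9. P1: store L3 := 78  bus=[BusRdX,Flush]  L3: P0=I P1=M P2=I P3=I  mem[L3]=62
10. P3: load  L1  bus=[BusRd]  L1: P0=S P1=S P2=I P3=S  mem[L1]=26
11. P0: store L2 := 61  bus=[BusRdX]  L2: P0=M P1=I P2=I P3=I  mem[L2]=0
12. P2: load  L0  bus=[-]  L0: P0=I P1=I P2=S P3=S  mem[L0]=75
13. P3: load  L1  bus=[-]  L1: P0=S P1=S P2=I P3=S  mem[L1]=26
14. P3: load  L3  bus=[BusRd,Flush]  L3: P0=I P1=S P2=I P3=S  mem[L3]=78
15. P2: load  L0  bus=[-]  L0: P0=I P1=I P2=S P3=S  mem[L0]=75
16. P2: load  L2  bus=[BusRd,Flush]  L2: P0=S P1=I P2=S P3=I  mem[L2]=61
17. P2: load  L2  bus=[-]  L2: P0=S P1=I P2=S P3=I  mem[L2]=61
18. P2: load  L3  bus=[BusRd]  L3: P0=I P1=S P2=S P3=S  mem[L3]=78
19. P3: load  L1  bus=[-]  L1: P0=S P1=S P2=I P3=S  mem[L1]=26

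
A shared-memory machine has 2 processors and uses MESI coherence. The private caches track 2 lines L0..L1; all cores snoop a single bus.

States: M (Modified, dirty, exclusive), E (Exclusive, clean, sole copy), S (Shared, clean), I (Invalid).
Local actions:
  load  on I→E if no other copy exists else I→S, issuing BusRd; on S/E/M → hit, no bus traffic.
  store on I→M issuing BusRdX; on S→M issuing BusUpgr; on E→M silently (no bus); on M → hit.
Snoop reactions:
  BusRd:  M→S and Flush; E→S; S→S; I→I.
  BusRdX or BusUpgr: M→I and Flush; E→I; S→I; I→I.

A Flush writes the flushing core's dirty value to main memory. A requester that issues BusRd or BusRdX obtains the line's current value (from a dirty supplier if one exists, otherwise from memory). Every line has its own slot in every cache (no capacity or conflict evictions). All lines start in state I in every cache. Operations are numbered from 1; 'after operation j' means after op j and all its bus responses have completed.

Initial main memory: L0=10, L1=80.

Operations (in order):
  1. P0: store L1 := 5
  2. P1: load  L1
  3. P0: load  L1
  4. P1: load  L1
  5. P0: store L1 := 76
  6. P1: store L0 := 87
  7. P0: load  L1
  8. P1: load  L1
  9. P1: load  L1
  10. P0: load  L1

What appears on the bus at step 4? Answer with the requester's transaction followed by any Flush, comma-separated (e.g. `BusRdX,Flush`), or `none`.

bus = none

  op1 P0: store L1 := 5 → M/I on L1; bus BusRdX; mem=80
  op2 P1: load  L1 → S/S on L1; bus BusRd Flush; mem=5
  op3 P0: load  L1 → S/S on L1; bus (none); mem=5
  op4 P1: load  L1 → S/S on L1; bus (none); mem=5
  op5 P0: store L1 := 76 → M/I on L1; bus BusUpgr; mem=5
  op6 P1: store L0 := 87 → I/M on L0; bus BusRdX; mem=10
  op7 P0: load  L1 → M/I on L1; bus (none); mem=5
  op8 P1: load  L1 → S/S on L1; bus BusRd Flush; mem=76
  op9 P1: load  L1 → S/S on L1; bus (none); mem=76
  op10 P0: load  L1 → S/S on L1; bus (none); mem=76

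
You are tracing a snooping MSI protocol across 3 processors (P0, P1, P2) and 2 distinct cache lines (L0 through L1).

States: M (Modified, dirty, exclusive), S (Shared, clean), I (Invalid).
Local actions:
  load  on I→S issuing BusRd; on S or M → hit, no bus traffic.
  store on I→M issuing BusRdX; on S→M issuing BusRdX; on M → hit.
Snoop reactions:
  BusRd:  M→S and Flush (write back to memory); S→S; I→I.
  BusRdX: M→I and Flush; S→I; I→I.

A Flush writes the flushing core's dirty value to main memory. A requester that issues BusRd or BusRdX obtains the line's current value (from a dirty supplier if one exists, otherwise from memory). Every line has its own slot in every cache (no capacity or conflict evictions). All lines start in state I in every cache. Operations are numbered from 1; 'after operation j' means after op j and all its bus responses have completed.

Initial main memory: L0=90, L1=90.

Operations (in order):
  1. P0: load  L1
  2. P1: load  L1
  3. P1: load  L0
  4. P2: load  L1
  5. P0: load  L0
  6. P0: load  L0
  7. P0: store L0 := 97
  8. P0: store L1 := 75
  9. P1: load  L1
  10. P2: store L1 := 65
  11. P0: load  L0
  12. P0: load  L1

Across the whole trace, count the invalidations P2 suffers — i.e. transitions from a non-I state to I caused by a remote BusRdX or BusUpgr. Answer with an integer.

step 1: P0: load  L1  ⟶  SII  (L1)  txn=BusRd  M[L1]=90
step 2: P1: load  L1  ⟶  SSI  (L1)  txn=BusRd  M[L1]=90
step 3: P1: load  L0  ⟶  ISI  (L0)  txn=BusRd  M[L0]=90
step 4: P2: load  L1  ⟶  SSS  (L1)  txn=BusRd  M[L1]=90
step 5: P0: load  L0  ⟶  SSI  (L0)  txn=BusRd  M[L0]=90
step 6: P0: load  L0  ⟶  SSI  (L0)  txn=∅  M[L0]=90
step 7: P0: store L0 := 97  ⟶  MII  (L0)  txn=BusRdX  M[L0]=90
step 8: P0: store L1 := 75  ⟶  MII  (L1)  txn=BusRdX  M[L1]=90
step 9: P1: load  L1  ⟶  SSI  (L1)  txn=BusRd+Flush  M[L1]=75
step 10: P2: store L1 := 65  ⟶  IIM  (L1)  txn=BusRdX  M[L1]=75
step 11: P0: load  L0  ⟶  MII  (L0)  txn=∅  M[L0]=90
step 12: P0: load  L1  ⟶  SIS  (L1)  txn=BusRd+Flush  M[L1]=65

invalidations = 1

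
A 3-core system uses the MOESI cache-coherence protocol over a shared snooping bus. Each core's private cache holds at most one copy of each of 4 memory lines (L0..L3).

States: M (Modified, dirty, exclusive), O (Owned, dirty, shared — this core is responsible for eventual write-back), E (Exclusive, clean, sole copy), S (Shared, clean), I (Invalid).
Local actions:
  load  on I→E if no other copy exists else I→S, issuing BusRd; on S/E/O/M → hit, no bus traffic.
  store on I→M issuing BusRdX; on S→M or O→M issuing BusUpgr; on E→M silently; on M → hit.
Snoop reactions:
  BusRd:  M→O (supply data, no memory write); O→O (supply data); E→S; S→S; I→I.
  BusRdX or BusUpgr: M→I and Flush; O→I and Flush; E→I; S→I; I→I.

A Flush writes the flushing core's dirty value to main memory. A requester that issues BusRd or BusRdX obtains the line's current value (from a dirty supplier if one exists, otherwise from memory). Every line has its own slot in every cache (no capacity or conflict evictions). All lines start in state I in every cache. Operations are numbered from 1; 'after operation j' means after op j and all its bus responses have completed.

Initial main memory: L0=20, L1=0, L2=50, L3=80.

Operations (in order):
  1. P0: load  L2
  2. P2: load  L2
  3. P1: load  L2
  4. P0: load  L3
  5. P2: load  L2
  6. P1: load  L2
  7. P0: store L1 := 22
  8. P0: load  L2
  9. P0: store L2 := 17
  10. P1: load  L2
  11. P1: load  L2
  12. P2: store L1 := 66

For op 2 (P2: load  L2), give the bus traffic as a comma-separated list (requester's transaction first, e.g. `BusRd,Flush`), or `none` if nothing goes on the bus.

step 1: P0: load  L2  ⟶  EII  (L2)  txn=BusRd  M[L2]=50
step 2: P2: load  L2  ⟶  SIS  (L2)  txn=BusRd  M[L2]=50
step 3: P1: load  L2  ⟶  SSS  (L2)  txn=BusRd  M[L2]=50
step 4: P0: load  L3  ⟶  EII  (L3)  txn=BusRd  M[L3]=80
step 5: P2: load  L2  ⟶  SSS  (L2)  txn=∅  M[L2]=50
step 6: P1: load  L2  ⟶  SSS  (L2)  txn=∅  M[L2]=50
step 7: P0: store L1 := 22  ⟶  MII  (L1)  txn=BusRdX  M[L1]=0
step 8: P0: load  L2  ⟶  SSS  (L2)  txn=∅  M[L2]=50
step 9: P0: store L2 := 17  ⟶  MII  (L2)  txn=BusUpgr  M[L2]=50
step 10: P1: load  L2  ⟶  OSI  (L2)  txn=BusRd  M[L2]=50
step 11: P1: load  L2  ⟶  OSI  (L2)  txn=∅  M[L2]=50
step 12: P2: store L1 := 66  ⟶  IIM  (L1)  txn=BusRdX+Flush  M[L1]=22

bus = BusRd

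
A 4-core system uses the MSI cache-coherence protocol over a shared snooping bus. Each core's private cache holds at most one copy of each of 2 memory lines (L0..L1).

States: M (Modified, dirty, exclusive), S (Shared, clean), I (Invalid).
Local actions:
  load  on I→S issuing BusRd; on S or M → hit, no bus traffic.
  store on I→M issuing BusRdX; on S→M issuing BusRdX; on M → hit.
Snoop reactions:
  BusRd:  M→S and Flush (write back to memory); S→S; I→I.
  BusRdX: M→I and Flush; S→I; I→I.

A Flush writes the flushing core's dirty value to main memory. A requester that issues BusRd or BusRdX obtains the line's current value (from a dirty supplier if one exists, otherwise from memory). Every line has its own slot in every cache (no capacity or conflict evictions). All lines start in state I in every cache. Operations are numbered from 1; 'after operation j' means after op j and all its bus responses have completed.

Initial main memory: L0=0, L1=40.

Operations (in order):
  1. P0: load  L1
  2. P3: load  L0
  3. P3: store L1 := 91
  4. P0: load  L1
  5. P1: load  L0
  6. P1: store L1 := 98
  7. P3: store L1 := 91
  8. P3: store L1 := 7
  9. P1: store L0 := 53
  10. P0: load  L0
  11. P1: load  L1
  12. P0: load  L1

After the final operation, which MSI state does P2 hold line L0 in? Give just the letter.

[1] P0: load  L1 | P0:S(40), P1:I, P2:I, P3:I | bus: BusRd
[2] P3: load  L0 | P0:I, P1:I, P2:I, P3:S(0) | bus: BusRd
[3] P3: store L1 := 91 | P0:I, P1:I, P2:I, P3:M(91) | bus: BusRdX
[4] P0: load  L1 | P0:S(91), P1:I, P2:I, P3:S(91) | bus: BusRd,Flush
[5] P1: load  L0 | P0:I, P1:S(0), P2:I, P3:S(0) | bus: BusRd
[6] P1: store L1 := 98 | P0:I, P1:M(98), P2:I, P3:I | bus: BusRdX
[7] P3: store L1 := 91 | P0:I, P1:I, P2:I, P3:M(91) | bus: BusRdX,Flush
[8] P3: store L1 := 7 | P0:I, P1:I, P2:I, P3:M(7) | bus: none
[9] P1: store L0 := 53 | P0:I, P1:M(53), P2:I, P3:I | bus: BusRdX
[10] P0: load  L0 | P0:S(53), P1:S(53), P2:I, P3:I | bus: BusRd,Flush
[11] P1: load  L1 | P0:I, P1:S(7), P2:I, P3:S(7) | bus: BusRd,Flush
[12] P0: load  L1 | P0:S(7), P1:S(7), P2:I, P3:S(7) | bus: BusRd

state = I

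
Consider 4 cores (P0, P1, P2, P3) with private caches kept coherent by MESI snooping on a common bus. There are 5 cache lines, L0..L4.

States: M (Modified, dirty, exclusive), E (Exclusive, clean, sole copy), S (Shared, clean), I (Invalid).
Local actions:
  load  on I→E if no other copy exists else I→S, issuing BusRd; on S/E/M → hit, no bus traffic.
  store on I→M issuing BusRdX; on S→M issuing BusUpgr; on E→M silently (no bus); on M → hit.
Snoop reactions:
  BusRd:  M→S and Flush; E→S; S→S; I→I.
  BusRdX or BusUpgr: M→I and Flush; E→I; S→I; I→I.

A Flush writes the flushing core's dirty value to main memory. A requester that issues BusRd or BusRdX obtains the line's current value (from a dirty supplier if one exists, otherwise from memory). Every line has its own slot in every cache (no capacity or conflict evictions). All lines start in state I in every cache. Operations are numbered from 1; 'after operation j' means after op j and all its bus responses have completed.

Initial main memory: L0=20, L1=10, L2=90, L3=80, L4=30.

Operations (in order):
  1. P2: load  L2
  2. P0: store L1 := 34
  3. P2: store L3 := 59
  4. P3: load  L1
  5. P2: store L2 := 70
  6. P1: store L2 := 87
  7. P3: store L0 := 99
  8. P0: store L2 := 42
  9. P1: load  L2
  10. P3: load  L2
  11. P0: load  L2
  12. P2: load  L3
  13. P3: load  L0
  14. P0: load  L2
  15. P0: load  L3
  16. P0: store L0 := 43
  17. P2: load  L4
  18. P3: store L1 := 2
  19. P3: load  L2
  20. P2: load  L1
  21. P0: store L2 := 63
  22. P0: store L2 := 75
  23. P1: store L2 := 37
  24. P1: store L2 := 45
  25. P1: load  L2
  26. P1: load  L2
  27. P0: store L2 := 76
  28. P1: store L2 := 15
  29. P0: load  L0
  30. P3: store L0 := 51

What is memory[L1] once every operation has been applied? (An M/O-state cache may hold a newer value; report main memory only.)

memory[L1] = 2

step 1: P2: load  L2  ⟶  IIEI  (L2)  txn=BusRd  M[L2]=90
step 2: P0: store L1 := 34  ⟶  MIII  (L1)  txn=BusRdX  M[L1]=10
step 3: P2: store L3 := 59  ⟶  IIMI  (L3)  txn=BusRdX  M[L3]=80
step 4: P3: load  L1  ⟶  SIIS  (L1)  txn=BusRd+Flush  M[L1]=34
step 5: P2: store L2 := 70  ⟶  IIMI  (L2)  txn=∅  M[L2]=90
step 6: P1: store L2 := 87  ⟶  IMII  (L2)  txn=BusRdX+Flush  M[L2]=70
step 7: P3: store L0 := 99  ⟶  IIIM  (L0)  txn=BusRdX  M[L0]=20
step 8: P0: store L2 := 42  ⟶  MIII  (L2)  txn=BusRdX+Flush  M[L2]=87
step 9: P1: load  L2  ⟶  SSII  (L2)  txn=BusRd+Flush  M[L2]=42
step 10: P3: load  L2  ⟶  SSIS  (L2)  txn=BusRd  M[L2]=42
step 11: P0: load  L2  ⟶  SSIS  (L2)  txn=∅  M[L2]=42
step 12: P2: load  L3  ⟶  IIMI  (L3)  txn=∅  M[L3]=80
step 13: P3: load  L0  ⟶  IIIM  (L0)  txn=∅  M[L0]=20
step 14: P0: load  L2  ⟶  SSIS  (L2)  txn=∅  M[L2]=42
step 15: P0: load  L3  ⟶  SISI  (L3)  txn=BusRd+Flush  M[L3]=59
step 16: P0: store L0 := 43  ⟶  MIII  (L0)  txn=BusRdX+Flush  M[L0]=99
step 17: P2: load  L4  ⟶  IIEI  (L4)  txn=BusRd  M[L4]=30
step 18: P3: store L1 := 2  ⟶  IIIM  (L1)  txn=BusUpgr  M[L1]=34
step 19: P3: load  L2  ⟶  SSIS  (L2)  txn=∅  M[L2]=42
step 20: P2: load  L1  ⟶  IISS  (L1)  txn=BusRd+Flush  M[L1]=2
step 21: P0: store L2 := 63  ⟶  MIII  (L2)  txn=BusUpgr  M[L2]=42
step 22: P0: store L2 := 75  ⟶  MIII  (L2)  txn=∅  M[L2]=42
step 23: P1: store L2 := 37  ⟶  IMII  (L2)  txn=BusRdX+Flush  M[L2]=75
step 24: P1: store L2 := 45  ⟶  IMII  (L2)  txn=∅  M[L2]=75
step 25: P1: load  L2  ⟶  IMII  (L2)  txn=∅  M[L2]=75
step 26: P1: load  L2  ⟶  IMII  (L2)  txn=∅  M[L2]=75
step 27: P0: store L2 := 76  ⟶  MIII  (L2)  txn=BusRdX+Flush  M[L2]=45
step 28: P1: store L2 := 15  ⟶  IMII  (L2)  txn=BusRdX+Flush  M[L2]=76
step 29: P0: load  L0  ⟶  MIII  (L0)  txn=∅  M[L0]=99
step 30: P3: store L0 := 51  ⟶  IIIM  (L0)  txn=BusRdX+Flush  M[L0]=43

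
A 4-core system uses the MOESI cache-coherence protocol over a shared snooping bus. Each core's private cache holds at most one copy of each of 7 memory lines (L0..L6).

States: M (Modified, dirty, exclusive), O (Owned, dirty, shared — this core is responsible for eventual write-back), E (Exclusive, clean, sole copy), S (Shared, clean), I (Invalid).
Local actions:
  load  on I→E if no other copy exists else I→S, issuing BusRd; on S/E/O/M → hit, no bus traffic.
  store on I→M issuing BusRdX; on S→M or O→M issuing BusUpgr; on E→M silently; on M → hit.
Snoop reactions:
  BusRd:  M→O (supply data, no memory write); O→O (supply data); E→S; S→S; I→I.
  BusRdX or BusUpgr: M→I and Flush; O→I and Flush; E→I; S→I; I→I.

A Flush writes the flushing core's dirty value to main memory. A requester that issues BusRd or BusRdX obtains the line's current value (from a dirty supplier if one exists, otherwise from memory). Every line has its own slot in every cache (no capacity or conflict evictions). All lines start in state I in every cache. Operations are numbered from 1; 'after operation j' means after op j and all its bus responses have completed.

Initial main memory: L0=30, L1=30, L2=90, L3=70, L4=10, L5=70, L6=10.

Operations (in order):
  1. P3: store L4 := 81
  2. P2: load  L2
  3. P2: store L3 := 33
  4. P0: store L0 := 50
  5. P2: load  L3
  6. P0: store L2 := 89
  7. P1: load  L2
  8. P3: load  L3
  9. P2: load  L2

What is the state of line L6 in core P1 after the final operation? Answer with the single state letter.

step 1: P3: store L4 := 81  ⟶  IIIM  (L4)  txn=BusRdX  M[L4]=10
step 2: P2: load  L2  ⟶  IIEI  (L2)  txn=BusRd  M[L2]=90
step 3: P2: store L3 := 33  ⟶  IIMI  (L3)  txn=BusRdX  M[L3]=70
step 4: P0: store L0 := 50  ⟶  MIII  (L0)  txn=BusRdX  M[L0]=30
step 5: P2: load  L3  ⟶  IIMI  (L3)  txn=∅  M[L3]=70
step 6: P0: store L2 := 89  ⟶  MIII  (L2)  txn=BusRdX  M[L2]=90
step 7: P1: load  L2  ⟶  OSII  (L2)  txn=BusRd  M[L2]=90
step 8: P3: load  L3  ⟶  IIOS  (L3)  txn=BusRd  M[L3]=70
step 9: P2: load  L2  ⟶  OSSI  (L2)  txn=BusRd  M[L2]=90

state = I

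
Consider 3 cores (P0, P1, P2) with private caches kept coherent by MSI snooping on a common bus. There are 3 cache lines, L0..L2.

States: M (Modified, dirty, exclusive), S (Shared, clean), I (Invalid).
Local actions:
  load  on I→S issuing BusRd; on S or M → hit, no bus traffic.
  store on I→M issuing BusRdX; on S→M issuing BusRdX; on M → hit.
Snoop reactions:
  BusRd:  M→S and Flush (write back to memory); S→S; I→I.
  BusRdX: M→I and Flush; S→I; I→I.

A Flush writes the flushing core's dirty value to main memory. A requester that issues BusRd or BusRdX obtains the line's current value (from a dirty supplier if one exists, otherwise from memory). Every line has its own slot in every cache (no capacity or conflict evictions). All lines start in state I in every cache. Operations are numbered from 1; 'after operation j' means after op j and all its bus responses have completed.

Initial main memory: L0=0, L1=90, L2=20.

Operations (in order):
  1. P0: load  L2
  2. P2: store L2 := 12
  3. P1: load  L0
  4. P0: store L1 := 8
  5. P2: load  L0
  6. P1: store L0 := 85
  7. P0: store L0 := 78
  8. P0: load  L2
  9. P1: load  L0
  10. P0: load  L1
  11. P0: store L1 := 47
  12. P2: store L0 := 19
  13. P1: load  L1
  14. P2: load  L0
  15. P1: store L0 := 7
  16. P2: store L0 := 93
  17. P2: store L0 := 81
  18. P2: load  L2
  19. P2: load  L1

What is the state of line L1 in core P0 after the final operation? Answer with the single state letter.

state = S

[1] P0: load  L2 | P0:S(20), P1:I, P2:I | bus: BusRd
[2] P2: store L2 := 12 | P0:I, P1:I, P2:M(12) | bus: BusRdX
[3] P1: load  L0 | P0:I, P1:S(0), P2:I | bus: BusRd
[4] P0: store L1 := 8 | P0:M(8), P1:I, P2:I | bus: BusRdX
[5] P2: load  L0 | P0:I, P1:S(0), P2:S(0) | bus: BusRd
[6] P1: store L0 := 85 | P0:I, P1:M(85), P2:I | bus: BusRdX
[7] P0: store L0 := 78 | P0:M(78), P1:I, P2:I | bus: BusRdX,Flush
[8] P0: load  L2 | P0:S(12), P1:I, P2:S(12) | bus: BusRd,Flush
[9] P1: load  L0 | P0:S(78), P1:S(78), P2:I | bus: BusRd,Flush
[10] P0: load  L1 | P0:M(8), P1:I, P2:I | bus: none
[11] P0: store L1 := 47 | P0:M(47), P1:I, P2:I | bus: none
[12] P2: store L0 := 19 | P0:I, P1:I, P2:M(19) | bus: BusRdX
[13] P1: load  L1 | P0:S(47), P1:S(47), P2:I | bus: BusRd,Flush
[14] P2: load  L0 | P0:I, P1:I, P2:M(19) | bus: none
[15] P1: store L0 := 7 | P0:I, P1:M(7), P2:I | bus: BusRdX,Flush
[16] P2: store L0 := 93 | P0:I, P1:I, P2:M(93) | bus: BusRdX,Flush
[17] P2: store L0 := 81 | P0:I, P1:I, P2:M(81) | bus: none
[18] P2: load  L2 | P0:S(12), P1:I, P2:S(12) | bus: none
[19] P2: load  L1 | P0:S(47), P1:S(47), P2:S(47) | bus: BusRd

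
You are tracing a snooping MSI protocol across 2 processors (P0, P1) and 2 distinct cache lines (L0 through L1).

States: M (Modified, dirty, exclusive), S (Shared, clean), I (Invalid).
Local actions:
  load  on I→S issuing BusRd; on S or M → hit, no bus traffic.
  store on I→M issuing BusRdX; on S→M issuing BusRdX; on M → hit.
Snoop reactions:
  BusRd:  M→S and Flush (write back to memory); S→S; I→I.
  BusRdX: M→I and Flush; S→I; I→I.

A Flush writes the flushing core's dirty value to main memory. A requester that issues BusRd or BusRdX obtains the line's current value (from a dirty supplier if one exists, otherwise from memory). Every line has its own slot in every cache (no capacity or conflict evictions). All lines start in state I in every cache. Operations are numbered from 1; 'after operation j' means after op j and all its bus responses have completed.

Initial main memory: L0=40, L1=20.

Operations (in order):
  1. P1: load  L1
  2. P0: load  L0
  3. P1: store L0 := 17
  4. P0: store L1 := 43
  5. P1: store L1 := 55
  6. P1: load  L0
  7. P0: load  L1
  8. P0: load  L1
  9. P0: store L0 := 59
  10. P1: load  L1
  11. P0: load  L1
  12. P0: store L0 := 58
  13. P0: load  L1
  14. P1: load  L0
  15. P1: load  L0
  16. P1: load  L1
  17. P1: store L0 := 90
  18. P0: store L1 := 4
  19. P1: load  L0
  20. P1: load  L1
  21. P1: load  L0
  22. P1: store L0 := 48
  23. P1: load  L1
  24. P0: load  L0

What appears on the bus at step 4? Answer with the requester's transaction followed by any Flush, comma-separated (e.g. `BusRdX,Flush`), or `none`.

1. P1: load  L1  bus=[BusRd]  L1: P0=I P1=S  mem[L1]=20
2. P0: load  L0  bus=[BusRd]  L0: P0=S P1=I  mem[L0]=40
3. P1: store L0 := 17  bus=[BusRdX]  L0: P0=I P1=M  mem[L0]=40
4. P0: store L1 := 43  bus=[BusRdX]  L1: P0=M P1=I  mem[L1]=20
5. P1: store L1 := 55  bus=[BusRdX,Flush]  L1: P0=I P1=M  mem[L1]=43
6. P1: load  L0  bus=[-]  L0: P0=I P1=M  mem[L0]=40
7. P0: load  L1  bus=[BusRd,Flush]  L1: P0=S P1=S  mem[L1]=55
8. P0: load  L1  bus=[-]  L1: P0=S P1=S  mem[L1]=55
9. P0: store L0 := 59  bus=[BusRdX,Flush]  L0: P0=M P1=I  mem[L0]=17
10. P1: load  L1  bus=[-]  L1: P0=S P1=S  mem[L1]=55
11. P0: load  L1  bus=[-]  L1: P0=S P1=S  mem[L1]=55
12. P0: store L0 := 58  bus=[-]  L0: P0=M P1=I  mem[L0]=17
13. P0: load  L1  bus=[-]  L1: P0=S P1=S  mem[L1]=55
14. P1: load  L0  bus=[BusRd,Flush]  L0: P0=S P1=S  mem[L0]=58
15. P1: load  L0  bus=[-]  L0: P0=S P1=S  mem[L0]=58
16. P1: load  L1  bus=[-]  L1: P0=S P1=S  mem[L1]=55
17. P1: store L0 := 90  bus=[BusRdX]  L0: P0=I P1=M  mem[L0]=58
18. P0: store L1 := 4  bus=[BusRdX]  L1: P0=M P1=I  mem[L1]=55
19. P1: load  L0  bus=[-]  L0: P0=I P1=M  mem[L0]=58
20. P1: load  L1  bus=[BusRd,Flush]  L1: P0=S P1=S  mem[L1]=4
21. P1: load  L0  bus=[-]  L0: P0=I P1=M  mem[L0]=58
22. P1: store L0 := 48  bus=[-]  L0: P0=I P1=M  mem[L0]=58
23. P1: load  L1  bus=[-]  L1: P0=S P1=S  mem[L1]=4
24. P0: load  L0  bus=[BusRd,Flush]  L0: P0=S P1=S  mem[L0]=48

bus = BusRdX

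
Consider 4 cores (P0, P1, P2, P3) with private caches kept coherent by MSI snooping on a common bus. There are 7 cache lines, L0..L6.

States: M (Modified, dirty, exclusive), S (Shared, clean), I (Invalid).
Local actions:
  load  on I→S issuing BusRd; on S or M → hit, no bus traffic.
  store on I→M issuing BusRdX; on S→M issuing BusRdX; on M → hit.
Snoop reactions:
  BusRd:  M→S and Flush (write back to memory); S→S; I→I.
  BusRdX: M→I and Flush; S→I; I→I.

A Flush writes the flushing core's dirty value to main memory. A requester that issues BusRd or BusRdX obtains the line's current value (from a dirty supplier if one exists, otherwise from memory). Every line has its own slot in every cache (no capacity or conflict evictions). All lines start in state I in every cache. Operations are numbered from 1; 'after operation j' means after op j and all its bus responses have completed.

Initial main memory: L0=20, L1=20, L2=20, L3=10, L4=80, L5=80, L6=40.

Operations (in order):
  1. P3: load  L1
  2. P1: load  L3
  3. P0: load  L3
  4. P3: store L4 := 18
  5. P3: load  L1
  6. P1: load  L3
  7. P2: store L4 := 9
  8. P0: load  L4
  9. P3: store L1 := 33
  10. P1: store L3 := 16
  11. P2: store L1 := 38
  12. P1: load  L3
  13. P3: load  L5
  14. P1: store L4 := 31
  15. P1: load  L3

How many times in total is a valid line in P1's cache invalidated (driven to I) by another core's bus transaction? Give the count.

[1] P3: load  L1 | P0:I, P1:I, P2:I, P3:S(20) | bus: BusRd
[2] P1: load  L3 | P0:I, P1:S(10), P2:I, P3:I | bus: BusRd
[3] P0: load  L3 | P0:S(10), P1:S(10), P2:I, P3:I | bus: BusRd
[4] P3: store L4 := 18 | P0:I, P1:I, P2:I, P3:M(18) | bus: BusRdX
[5] P3: load  L1 | P0:I, P1:I, P2:I, P3:S(20) | bus: none
[6] P1: load  L3 | P0:S(10), P1:S(10), P2:I, P3:I | bus: none
[7] P2: store L4 := 9 | P0:I, P1:I, P2:M(9), P3:I | bus: BusRdX,Flush
[8] P0: load  L4 | P0:S(9), P1:I, P2:S(9), P3:I | bus: BusRd,Flush
[9] P3: store L1 := 33 | P0:I, P1:I, P2:I, P3:M(33) | bus: BusRdX
[10] P1: store L3 := 16 | P0:I, P1:M(16), P2:I, P3:I | bus: BusRdX
[11] P2: store L1 := 38 | P0:I, P1:I, P2:M(38), P3:I | bus: BusRdX,Flush
[12] P1: load  L3 | P0:I, P1:M(16), P2:I, P3:I | bus: none
[13] P3: load  L5 | P0:I, P1:I, P2:I, P3:S(80) | bus: BusRd
[14] P1: store L4 := 31 | P0:I, P1:M(31), P2:I, P3:I | bus: BusRdX
[15] P1: load  L3 | P0:I, P1:M(16), P2:I, P3:I | bus: none

invalidations = 0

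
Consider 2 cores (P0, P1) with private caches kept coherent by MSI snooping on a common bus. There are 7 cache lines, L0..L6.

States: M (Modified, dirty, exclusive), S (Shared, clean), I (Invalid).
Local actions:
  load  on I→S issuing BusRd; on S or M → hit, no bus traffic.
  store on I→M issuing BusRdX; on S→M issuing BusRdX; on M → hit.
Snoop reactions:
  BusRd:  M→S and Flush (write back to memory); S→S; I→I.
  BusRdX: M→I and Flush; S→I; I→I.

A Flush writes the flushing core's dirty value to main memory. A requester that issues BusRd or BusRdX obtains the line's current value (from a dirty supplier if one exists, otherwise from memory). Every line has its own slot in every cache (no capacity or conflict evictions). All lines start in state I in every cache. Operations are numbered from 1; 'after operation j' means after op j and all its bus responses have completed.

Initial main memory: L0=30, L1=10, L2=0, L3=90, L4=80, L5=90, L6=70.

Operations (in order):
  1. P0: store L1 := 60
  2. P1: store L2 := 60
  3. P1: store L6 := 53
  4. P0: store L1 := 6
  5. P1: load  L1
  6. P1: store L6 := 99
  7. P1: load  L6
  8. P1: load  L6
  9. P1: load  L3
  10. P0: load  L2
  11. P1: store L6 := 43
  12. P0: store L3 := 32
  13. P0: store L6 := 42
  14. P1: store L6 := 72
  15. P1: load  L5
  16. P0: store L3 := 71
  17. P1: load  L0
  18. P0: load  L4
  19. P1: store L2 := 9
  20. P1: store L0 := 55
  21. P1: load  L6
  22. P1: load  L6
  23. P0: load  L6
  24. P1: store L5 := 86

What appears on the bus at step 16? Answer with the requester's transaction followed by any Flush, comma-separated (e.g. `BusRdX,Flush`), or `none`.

bus = none

[1] P0: store L1 := 60 | P0:M(60), P1:I | bus: BusRdX
[2] P1: store L2 := 60 | P0:I, P1:M(60) | bus: BusRdX
[3] P1: store L6 := 53 | P0:I, P1:M(53) | bus: BusRdX
[4] P0: store L1 := 6 | P0:M(6), P1:I | bus: none
[5] P1: load  L1 | P0:S(6), P1:S(6) | bus: BusRd,Flush
[6] P1: store L6 := 99 | P0:I, P1:M(99) | bus: none
[7] P1: load  L6 | P0:I, P1:M(99) | bus: none
[8] P1: load  L6 | P0:I, P1:M(99) | bus: none
[9] P1: load  L3 | P0:I, P1:S(90) | bus: BusRd
[10] P0: load  L2 | P0:S(60), P1:S(60) | bus: BusRd,Flush
[11] P1: store L6 := 43 | P0:I, P1:M(43) | bus: none
[12] P0: store L3 := 32 | P0:M(32), P1:I | bus: BusRdX
[13] P0: store L6 := 42 | P0:M(42), P1:I | bus: BusRdX,Flush
[14] P1: store L6 := 72 | P0:I, P1:M(72) | bus: BusRdX,Flush
[15] P1: load  L5 | P0:I, P1:S(90) | bus: BusRd
[16] P0: store L3 := 71 | P0:M(71), P1:I | bus: none
[17] P1: load  L0 | P0:I, P1:S(30) | bus: BusRd
[18] P0: load  L4 | P0:S(80), P1:I | bus: BusRd
[19] P1: store L2 := 9 | P0:I, P1:M(9) | bus: BusRdX
[20] P1: store L0 := 55 | P0:I, P1:M(55) | bus: BusRdX
[21] P1: load  L6 | P0:I, P1:M(72) | bus: none
[22] P1: load  L6 | P0:I, P1:M(72) | bus: none
[23] P0: load  L6 | P0:S(72), P1:S(72) | bus: BusRd,Flush
[24] P1: store L5 := 86 | P0:I, P1:M(86) | bus: BusRdX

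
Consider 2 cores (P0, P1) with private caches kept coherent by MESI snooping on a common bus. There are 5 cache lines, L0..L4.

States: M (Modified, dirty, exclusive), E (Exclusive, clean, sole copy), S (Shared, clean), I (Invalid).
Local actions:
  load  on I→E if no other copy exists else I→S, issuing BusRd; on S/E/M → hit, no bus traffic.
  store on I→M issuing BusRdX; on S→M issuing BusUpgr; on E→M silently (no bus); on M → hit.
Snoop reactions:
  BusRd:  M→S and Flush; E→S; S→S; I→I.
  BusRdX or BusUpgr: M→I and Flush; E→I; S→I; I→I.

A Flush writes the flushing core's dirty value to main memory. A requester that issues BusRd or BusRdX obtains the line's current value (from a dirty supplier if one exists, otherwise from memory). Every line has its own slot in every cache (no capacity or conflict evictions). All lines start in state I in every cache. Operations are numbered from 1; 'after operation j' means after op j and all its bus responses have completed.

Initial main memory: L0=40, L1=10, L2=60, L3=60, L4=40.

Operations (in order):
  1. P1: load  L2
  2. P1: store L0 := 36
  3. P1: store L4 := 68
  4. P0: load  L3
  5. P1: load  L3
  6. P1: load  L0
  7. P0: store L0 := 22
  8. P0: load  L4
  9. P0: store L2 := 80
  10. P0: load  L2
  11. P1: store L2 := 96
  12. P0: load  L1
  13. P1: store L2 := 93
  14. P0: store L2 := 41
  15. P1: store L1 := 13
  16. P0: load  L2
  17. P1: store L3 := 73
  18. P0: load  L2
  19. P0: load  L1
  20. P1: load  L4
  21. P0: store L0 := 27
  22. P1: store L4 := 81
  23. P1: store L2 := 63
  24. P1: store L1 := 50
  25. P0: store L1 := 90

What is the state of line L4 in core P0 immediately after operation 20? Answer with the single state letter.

[1] P1: load  L2 | P0:I, P1:E(60) | bus: BusRd
[2] P1: store L0 := 36 | P0:I, P1:M(36) | bus: BusRdX
[3] P1: store L4 := 68 | P0:I, P1:M(68) | bus: BusRdX
[4] P0: load  L3 | P0:E(60), P1:I | bus: BusRd
[5] P1: load  L3 | P0:S(60), P1:S(60) | bus: BusRd
[6] P1: load  L0 | P0:I, P1:M(36) | bus: none
[7] P0: store L0 := 22 | P0:M(22), P1:I | bus: BusRdX,Flush
[8] P0: load  L4 | P0:S(68), P1:S(68) | bus: BusRd,Flush
[9] P0: store L2 := 80 | P0:M(80), P1:I | bus: BusRdX
[10] P0: load  L2 | P0:M(80), P1:I | bus: none
[11] P1: store L2 := 96 | P0:I, P1:M(96) | bus: BusRdX,Flush
[12] P0: load  L1 | P0:E(10), P1:I | bus: BusRd
[13] P1: store L2 := 93 | P0:I, P1:M(93) | bus: none
[14] P0: store L2 := 41 | P0:M(41), P1:I | bus: BusRdX,Flush
[15] P1: store L1 := 13 | P0:I, P1:M(13) | bus: BusRdX
[16] P0: load  L2 | P0:M(41), P1:I | bus: none
[17] P1: store L3 := 73 | P0:I, P1:M(73) | bus: BusUpgr
[18] P0: load  L2 | P0:M(41), P1:I | bus: none
[19] P0: load  L1 | P0:S(13), P1:S(13) | bus: BusRd,Flush
[20] P1: load  L4 | P0:S(68), P1:S(68) | bus: none
[21] P0: store L0 := 27 | P0:M(27), P1:I | bus: none
[22] P1: store L4 := 81 | P0:I, P1:M(81) | bus: BusUpgr
[23] P1: store L2 := 63 | P0:I, P1:M(63) | bus: BusRdX,Flush
[24] P1: store L1 := 50 | P0:I, P1:M(50) | bus: BusUpgr
[25] P0: store L1 := 90 | P0:M(90), P1:I | bus: BusRdX,Flush

state = S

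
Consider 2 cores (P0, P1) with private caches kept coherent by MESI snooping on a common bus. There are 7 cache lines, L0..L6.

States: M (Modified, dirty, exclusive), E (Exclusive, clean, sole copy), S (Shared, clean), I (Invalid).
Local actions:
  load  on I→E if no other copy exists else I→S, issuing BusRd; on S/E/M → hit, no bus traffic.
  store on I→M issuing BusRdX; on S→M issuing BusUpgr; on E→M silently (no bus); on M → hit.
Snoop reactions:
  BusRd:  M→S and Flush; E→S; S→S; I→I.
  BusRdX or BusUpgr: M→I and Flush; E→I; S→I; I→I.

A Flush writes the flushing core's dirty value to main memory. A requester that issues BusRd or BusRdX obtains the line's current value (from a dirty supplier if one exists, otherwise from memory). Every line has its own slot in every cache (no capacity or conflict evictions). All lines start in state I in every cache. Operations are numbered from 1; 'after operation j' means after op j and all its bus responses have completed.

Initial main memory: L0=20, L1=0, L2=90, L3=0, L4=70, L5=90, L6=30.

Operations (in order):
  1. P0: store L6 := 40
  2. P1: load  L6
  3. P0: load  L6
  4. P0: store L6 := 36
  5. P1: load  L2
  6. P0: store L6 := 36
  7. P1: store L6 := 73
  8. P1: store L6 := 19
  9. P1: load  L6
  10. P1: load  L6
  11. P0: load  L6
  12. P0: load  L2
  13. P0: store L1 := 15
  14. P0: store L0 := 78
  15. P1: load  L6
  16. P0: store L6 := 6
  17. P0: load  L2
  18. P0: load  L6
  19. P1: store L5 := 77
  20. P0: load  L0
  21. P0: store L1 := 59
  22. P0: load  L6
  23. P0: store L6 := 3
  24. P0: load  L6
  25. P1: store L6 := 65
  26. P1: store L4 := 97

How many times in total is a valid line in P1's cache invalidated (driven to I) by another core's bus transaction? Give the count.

[1] P0: store L6 := 40 | P0:M(40), P1:I | bus: BusRdX
[2] P1: load  L6 | P0:S(40), P1:S(40) | bus: BusRd,Flush
[3] P0: load  L6 | P0:S(40), P1:S(40) | bus: none
[4] P0: store L6 := 36 | P0:M(36), P1:I | bus: BusUpgr
[5] P1: load  L2 | P0:I, P1:E(90) | bus: BusRd
[6] P0: store L6 := 36 | P0:M(36), P1:I | bus: none
[7] P1: store L6 := 73 | P0:I, P1:M(73) | bus: BusRdX,Flush
[8] P1: store L6 := 19 | P0:I, P1:M(19) | bus: none
[9] P1: load  L6 | P0:I, P1:M(19) | bus: none
[10] P1: load  L6 | P0:I, P1:M(19) | bus: none
[11] P0: load  L6 | P0:S(19), P1:S(19) | bus: BusRd,Flush
[12] P0: load  L2 | P0:S(90), P1:S(90) | bus: BusRd
[13] P0: store L1 := 15 | P0:M(15), P1:I | bus: BusRdX
[14] P0: store L0 := 78 | P0:M(78), P1:I | bus: BusRdX
[15] P1: load  L6 | P0:S(19), P1:S(19) | bus: none
[16] P0: store L6 := 6 | P0:M(6), P1:I | bus: BusUpgr
[17] P0: load  L2 | P0:S(90), P1:S(90) | bus: none
[18] P0: load  L6 | P0:M(6), P1:I | bus: none
[19] P1: store L5 := 77 | P0:I, P1:M(77) | bus: BusRdX
[20] P0: load  L0 | P0:M(78), P1:I | bus: none
[21] P0: store L1 := 59 | P0:M(59), P1:I | bus: none
[22] P0: load  L6 | P0:M(6), P1:I | bus: none
[23] P0: store L6 := 3 | P0:M(3), P1:I | bus: none
[24] P0: load  L6 | P0:M(3), P1:I | bus: none
[25] P1: store L6 := 65 | P0:I, P1:M(65) | bus: BusRdX,Flush
[26] P1: store L4 := 97 | P0:I, P1:M(97) | bus: BusRdX

invalidations = 2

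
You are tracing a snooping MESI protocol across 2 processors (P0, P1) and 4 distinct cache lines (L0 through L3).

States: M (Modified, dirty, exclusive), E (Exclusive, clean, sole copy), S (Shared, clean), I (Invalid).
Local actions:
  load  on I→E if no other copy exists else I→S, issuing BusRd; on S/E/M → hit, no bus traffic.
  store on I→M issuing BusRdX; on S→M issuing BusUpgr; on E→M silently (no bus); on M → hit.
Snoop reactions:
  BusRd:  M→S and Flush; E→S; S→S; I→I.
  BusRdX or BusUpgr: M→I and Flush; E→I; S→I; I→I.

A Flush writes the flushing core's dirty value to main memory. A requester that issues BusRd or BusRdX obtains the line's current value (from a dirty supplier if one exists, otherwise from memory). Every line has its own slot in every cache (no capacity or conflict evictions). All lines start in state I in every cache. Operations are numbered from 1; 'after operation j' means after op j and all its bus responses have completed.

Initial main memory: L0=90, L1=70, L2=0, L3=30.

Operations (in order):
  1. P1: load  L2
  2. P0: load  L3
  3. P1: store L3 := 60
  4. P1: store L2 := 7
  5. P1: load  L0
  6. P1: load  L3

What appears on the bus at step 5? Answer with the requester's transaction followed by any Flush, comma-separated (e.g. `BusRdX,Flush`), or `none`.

[1] P1: load  L2 | P0:I, P1:E(0) | bus: BusRd
[2] P0: load  L3 | P0:E(30), P1:I | bus: BusRd
[3] P1: store L3 := 60 | P0:I, P1:M(60) | bus: BusRdX
[4] P1: store L2 := 7 | P0:I, P1:M(7) | bus: none
[5] P1: load  L0 | P0:I, P1:E(90) | bus: BusRd
[6] P1: load  L3 | P0:I, P1:M(60) | bus: none

bus = BusRd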